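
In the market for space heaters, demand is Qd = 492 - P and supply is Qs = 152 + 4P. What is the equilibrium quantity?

Q* = 424

Set Qd = Qs: 492 - P = 152 + 4P.
340 = 5P, so P* = 68.
Q* = 492 − 1(68) = 424.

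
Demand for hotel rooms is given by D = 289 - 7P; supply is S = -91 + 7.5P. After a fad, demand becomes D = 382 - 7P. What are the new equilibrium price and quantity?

Original equilibrium: P* = 760/29, Q* = 3061/29.
New equilibrium: 382 - 7P = -91 + 7.5P, so 473 = 14.5P and P' = 946/29; Q' = 382 − 7(946/29) = 4456/29.

P' = 946/29, Q' = 4456/29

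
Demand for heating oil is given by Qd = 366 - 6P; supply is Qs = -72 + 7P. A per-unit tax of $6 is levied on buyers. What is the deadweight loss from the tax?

Deadweight loss = 756/13

Pre-tax equilibrium: P* = 438/13, Q* = 2130/13.
Tax on buyers shifts demand to Qd = 366 − 6(P + 6) = 330 - 6P.
330 - 6P = -72 + 7P gives seller price Ps = 402/13; buyers pay Pb = 402/13 + 6 = 480/13.
New quantity: Q = 366 − 6(480/13) = 1878/13.
DWL = ½ × 6 × (2130/13 − 1878/13) = 756/13.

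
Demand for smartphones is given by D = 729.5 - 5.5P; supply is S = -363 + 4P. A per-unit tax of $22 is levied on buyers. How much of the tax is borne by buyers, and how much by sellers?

Buyers bear 176/19, sellers bear 242/19

Pre-tax equilibrium: P* = 115, Q* = 97.
Tax on buyers shifts demand to D = 729.5 − 5.5(P + 22) = 608.5 - 5.5P.
608.5 - 5.5P = -363 + 4P gives seller price Ps = 1943/19; buyers pay Pb = 1943/19 + 22 = 2361/19.
New quantity: Q = 729.5 − 5.5(2361/19) = 875/19.
Buyer burden = 2361/19 − 115 = 176/19; seller burden = 115 − 1943/19 = 242/19.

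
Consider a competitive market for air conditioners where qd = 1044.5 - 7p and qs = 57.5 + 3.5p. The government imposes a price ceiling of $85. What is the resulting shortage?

Shortage = 94.5

Equilibrium price would be p* = 94, so the ceiling at 85 binds.
At p = 85: qd = 1044.5 − 7(85) = 449.5, qs = 57.5 + 3.5(85) = 355.
Shortage = 449.5 − 355 = 94.5.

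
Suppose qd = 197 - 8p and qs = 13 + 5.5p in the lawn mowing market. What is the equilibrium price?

p* = 368/27

Set qd = qs: 197 - 8p = 13 + 5.5p.
184 = 13.5p, so p* = 368/27.
q* = 197 − 8(368/27) = 2375/27.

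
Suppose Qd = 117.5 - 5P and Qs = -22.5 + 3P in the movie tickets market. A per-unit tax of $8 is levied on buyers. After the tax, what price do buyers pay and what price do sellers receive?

Pre-tax equilibrium: P* = 17.5, Q* = 30.
Tax on buyers shifts demand to Qd = 117.5 − 5(P + 8) = 77.5 - 5P.
77.5 - 5P = -22.5 + 3P gives seller price Ps = 12.5; buyers pay Pb = 12.5 + 8 = 20.5.
New quantity: Q = 117.5 − 5(20.5) = 15.

Buyers pay $20.5, sellers receive $12.5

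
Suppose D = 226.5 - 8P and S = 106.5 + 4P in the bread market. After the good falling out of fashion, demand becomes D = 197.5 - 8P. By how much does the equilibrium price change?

Original equilibrium: P* = 10, Q* = 146.5.
New equilibrium: 197.5 - 8P = 106.5 + 4P, so 91 = 12P and P' = 91/12; Q' = 197.5 − 8(91/12) = 821/6.
Change in price: 91/12 − 10 = -29/12.

ΔP = -29/12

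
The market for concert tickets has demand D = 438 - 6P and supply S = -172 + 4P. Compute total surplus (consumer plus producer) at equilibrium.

Equilibrium: 438 - 6P = -172 + 4P gives P* = 61, Q* = 72.
Demand choke price: P = 73; supply starts at P = 43.
CS = ½(73 − 61)(72) = 432; PS = ½(61 − 43)(72) = 648.

Total surplus = 1080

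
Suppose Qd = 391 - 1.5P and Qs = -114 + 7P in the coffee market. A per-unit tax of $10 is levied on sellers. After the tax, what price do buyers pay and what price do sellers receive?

Pre-tax equilibrium: P* = 1010/17, Q* = 5132/17.
Tax on sellers shifts supply to Qs = -114 + 7(P − 10) = -184 + 7P.
391 - 1.5P = -184 + 7P gives buyer price Pb = 1150/17; sellers receive Ps = 1150/17 − 10 = 980/17.
New quantity: Q = 391 − 1.5(1150/17) = 4922/17.

Buyers pay 1150/17, sellers receive 980/17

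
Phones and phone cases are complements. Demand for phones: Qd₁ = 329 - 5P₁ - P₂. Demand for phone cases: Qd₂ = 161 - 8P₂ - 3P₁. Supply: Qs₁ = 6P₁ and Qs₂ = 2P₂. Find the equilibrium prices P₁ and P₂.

P₁ = 3129/107, P₂ = 784/107

Market 1: 329 - 5P₁ - P₂ = 6P₁ → 11P₁ + P₂ = 329.
Market 2: 10P₂ + 3P₁ = 161.
Eliminating P₂: 10×(1) − 1×(2) gives 107P₁ = 3129, so P₁ = 3129/107.
Back-substitute into (2): P₂ = (161 − 3×3129/107) / 10 = 784/107.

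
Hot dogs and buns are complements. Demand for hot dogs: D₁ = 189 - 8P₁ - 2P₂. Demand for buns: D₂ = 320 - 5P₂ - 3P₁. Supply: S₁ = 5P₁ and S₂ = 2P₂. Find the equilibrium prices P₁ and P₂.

Market 1: 189 - 8P₁ - 2P₂ = 5P₁ → 13P₁ + 2P₂ = 189.
Market 2: 7P₂ + 3P₁ = 320.
Eliminating P₂: 7×(1) − 2×(2) gives 85P₁ = 683, so P₁ = 683/85.
Back-substitute into (2): P₂ = (320 − 3×683/85) / 7 = 3593/85.

P₁ = 683/85, P₂ = 3593/85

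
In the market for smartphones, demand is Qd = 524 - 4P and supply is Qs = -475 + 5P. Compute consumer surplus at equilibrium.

Consumer surplus = 800

Equilibrium: 524 - 4P = -475 + 5P gives P* = 111, Q* = 80.
Demand choke price (Qd = 0): P = 131.
CS = ½(131 − 111)(80) = 800.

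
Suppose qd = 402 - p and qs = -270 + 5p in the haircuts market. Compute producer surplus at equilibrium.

Producer surplus = 8410

Equilibrium: 402 - p = -270 + 5p gives p* = 112, q* = 290.
Supply starts at p = 54 (where qs = 0).
PS = ½(112 − 54)(290) = 8410.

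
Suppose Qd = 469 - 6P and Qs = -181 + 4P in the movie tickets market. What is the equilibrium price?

P* = 65

Set Qd = Qs: 469 - 6P = -181 + 4P.
650 = 10P, so P* = 65.
Q* = 469 − 6(65) = 79.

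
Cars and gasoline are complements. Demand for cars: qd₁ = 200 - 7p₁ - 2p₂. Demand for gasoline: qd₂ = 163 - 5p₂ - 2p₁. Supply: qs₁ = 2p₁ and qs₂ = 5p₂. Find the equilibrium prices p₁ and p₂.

Market 1: 200 - 7p₁ - 2p₂ = 2p₁ → 9p₁ + 2p₂ = 200.
Market 2: 10p₂ + 2p₁ = 163.
Eliminating p₂: 10×(1) − 2×(2) gives 86p₁ = 1674, so p₁ = 837/43.
Back-substitute into (2): p₂ = (163 − 2×837/43) / 10 = 1067/86.

p₁ = 837/43, p₂ = 1067/86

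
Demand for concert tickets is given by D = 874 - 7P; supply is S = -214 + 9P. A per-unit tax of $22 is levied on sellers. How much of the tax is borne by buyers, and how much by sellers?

Buyers bear $12.375, sellers bear $9.625

Pre-tax equilibrium: P* = 68, Q* = 398.
Tax on sellers shifts supply to S = -214 + 9(P − 22) = -412 + 9P.
874 - 7P = -412 + 9P gives buyer price Pb = 80.375; sellers receive Ps = 80.375 − 22 = 58.375.
New quantity: Q = 874 − 7(80.375) = 311.375.
Buyer burden = 80.375 − 68 = 12.375; seller burden = 68 − 58.375 = 9.625.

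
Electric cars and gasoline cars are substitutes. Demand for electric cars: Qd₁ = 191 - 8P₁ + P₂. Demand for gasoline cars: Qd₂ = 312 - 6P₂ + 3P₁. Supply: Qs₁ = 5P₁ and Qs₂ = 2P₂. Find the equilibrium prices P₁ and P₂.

P₁ = 1840/101, P₂ = 4629/101

Market 1: 191 - 8P₁ + P₂ = 5P₁ → 13P₁ - P₂ = 191.
Market 2: 8P₂ - 3P₁ = 312.
Eliminating P₂: 8×(1) + 1×(2) gives 101P₁ = 1840, so P₁ = 1840/101.
Back-substitute into (2): P₂ = (312 + 3×1840/101) / 8 = 4629/101.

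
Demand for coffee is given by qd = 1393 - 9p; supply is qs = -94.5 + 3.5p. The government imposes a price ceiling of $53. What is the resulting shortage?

Equilibrium price would be p* = 119, so the ceiling at 53 binds.
At p = 53: qd = 1393 − 9(53) = 916, qs = -94.5 + 3.5(53) = 91.
Shortage = 916 − 91 = 825.

Shortage = 825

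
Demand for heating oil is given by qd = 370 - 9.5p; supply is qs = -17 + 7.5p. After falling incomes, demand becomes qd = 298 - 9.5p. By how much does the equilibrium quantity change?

Δq = -540/17

Original equilibrium: p* = 387/17, q* = 5227/34.
New equilibrium: 298 - 9.5p = -17 + 7.5p, so 315 = 17p and p' = 315/17; q' = 298 − 9.5(315/17) = 4147/34.
Change in quantity: 4147/34 − 5227/34 = -540/17.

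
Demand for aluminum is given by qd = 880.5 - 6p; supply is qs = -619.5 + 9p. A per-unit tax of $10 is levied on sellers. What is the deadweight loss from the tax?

Pre-tax equilibrium: p* = 100, q* = 280.5.
Tax on sellers shifts supply to qs = -619.5 + 9(p − 10) = -709.5 + 9p.
880.5 - 6p = -709.5 + 9p gives buyer price pb = 106; sellers receive ps = 106 − 10 = 96.
New quantity: q = 880.5 − 6(106) = 244.5.
DWL = ½ × 10 × (280.5 − 244.5) = 180.

Deadweight loss = 180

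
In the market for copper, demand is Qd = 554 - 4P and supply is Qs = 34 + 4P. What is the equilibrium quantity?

Q* = 294

Set Qd = Qs: 554 - 4P = 34 + 4P.
520 = 8P, so P* = 65.
Q* = 554 − 4(65) = 294.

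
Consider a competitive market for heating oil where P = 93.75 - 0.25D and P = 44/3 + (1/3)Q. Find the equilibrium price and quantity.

P* = 419/7, Q* = 949/7

Set the two price expressions equal: 93.75 - 0.25Q = 44/3 + (1/3)Q.
949/12 = (7/12)Q, so Q* = 949/7.
P* = 93.75 − (0.25)(949/7) = 419/7.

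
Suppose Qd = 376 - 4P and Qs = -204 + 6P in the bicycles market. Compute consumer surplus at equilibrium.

Consumer surplus = 2592

Equilibrium: 376 - 4P = -204 + 6P gives P* = 58, Q* = 144.
Demand choke price (Qd = 0): P = 94.
CS = ½(94 − 58)(144) = 2592.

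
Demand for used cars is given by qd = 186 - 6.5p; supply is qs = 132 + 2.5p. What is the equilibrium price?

p* = 6

Set qd = qs: 186 - 6.5p = 132 + 2.5p.
54 = 9p, so p* = 6.
q* = 186 − 6.5(6) = 147.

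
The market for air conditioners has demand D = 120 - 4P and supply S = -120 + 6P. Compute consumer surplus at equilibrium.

Consumer surplus = 72

Equilibrium: 120 - 4P = -120 + 6P gives P* = 24, Q* = 24.
Demand choke price (D = 0): P = 30.
CS = ½(30 − 24)(24) = 72.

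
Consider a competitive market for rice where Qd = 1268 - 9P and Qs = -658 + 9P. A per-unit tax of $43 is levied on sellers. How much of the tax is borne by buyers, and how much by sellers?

Buyers bear $21.5, sellers bear $21.5

Pre-tax equilibrium: P* = 107, Q* = 305.
Tax on sellers shifts supply to Qs = -658 + 9(P − 43) = -1045 + 9P.
1268 - 9P = -1045 + 9P gives buyer price Pb = 128.5; sellers receive Ps = 128.5 − 43 = 85.5.
New quantity: Q = 1268 − 9(128.5) = 111.5.
Buyer burden = 128.5 − 107 = 21.5; seller burden = 107 − 85.5 = 21.5.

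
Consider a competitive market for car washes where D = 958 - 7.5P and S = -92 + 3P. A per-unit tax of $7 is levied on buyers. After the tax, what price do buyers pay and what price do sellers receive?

Pre-tax equilibrium: P* = 100, Q* = 208.
Tax on buyers shifts demand to D = 958 − 7.5(P + 7) = 905.5 - 7.5P.
905.5 - 7.5P = -92 + 3P gives seller price Ps = 95; buyers pay Pb = 95 + 7 = 102.
New quantity: Q = 958 − 7.5(102) = 193.

Buyers pay $102, sellers receive $95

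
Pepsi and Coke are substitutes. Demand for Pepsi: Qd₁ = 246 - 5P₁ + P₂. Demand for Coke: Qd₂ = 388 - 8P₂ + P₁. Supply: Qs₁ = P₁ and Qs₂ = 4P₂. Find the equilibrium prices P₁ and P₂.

P₁ = 3340/71, P₂ = 2574/71

Market 1: 246 - 5P₁ + P₂ = P₁ → 6P₁ - P₂ = 246.
Market 2: 12P₂ - P₁ = 388.
Eliminating P₂: 12×(1) + 1×(2) gives 71P₁ = 3340, so P₁ = 3340/71.
Back-substitute into (2): P₂ = (388 + 1×3340/71) / 12 = 2574/71.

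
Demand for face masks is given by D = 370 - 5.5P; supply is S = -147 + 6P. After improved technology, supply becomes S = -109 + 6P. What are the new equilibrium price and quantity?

Original equilibrium: P* = 1034/23, Q* = 2823/23.
New equilibrium: 370 - 5.5P = -109 + 6P, so 479 = 11.5P and P' = 958/23; Q' = 370 − 5.5(958/23) = 3241/23.

P' = 958/23, Q' = 3241/23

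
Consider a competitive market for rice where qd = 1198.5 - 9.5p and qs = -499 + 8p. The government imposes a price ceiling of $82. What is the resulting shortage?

Shortage = 262.5

Equilibrium price would be p* = 97, so the ceiling at 82 binds.
At p = 82: qd = 1198.5 − 9.5(82) = 419.5, qs = -499 + 8(82) = 157.
Shortage = 419.5 − 157 = 262.5.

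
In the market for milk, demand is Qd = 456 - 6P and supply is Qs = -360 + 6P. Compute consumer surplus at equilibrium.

Equilibrium: 456 - 6P = -360 + 6P gives P* = 68, Q* = 48.
Demand choke price (Qd = 0): P = 76.
CS = ½(76 − 68)(48) = 192.

Consumer surplus = 192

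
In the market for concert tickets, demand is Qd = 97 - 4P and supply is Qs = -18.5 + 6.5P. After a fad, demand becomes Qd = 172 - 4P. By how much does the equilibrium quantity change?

ΔQ = 325/7

Original equilibrium: P* = 11, Q* = 53.
New equilibrium: 172 - 4P = -18.5 + 6.5P, so 190.5 = 10.5P and P' = 127/7; Q' = 172 − 4(127/7) = 696/7.
Change in quantity: 696/7 − 53 = 325/7.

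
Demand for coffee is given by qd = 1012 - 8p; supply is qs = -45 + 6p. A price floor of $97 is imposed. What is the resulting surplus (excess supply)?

Surplus = 301

Equilibrium price would be p* = 75.5, so the floor at 97 binds.
At p = 97: qd = 236, qs = 537.
Surplus = 537 − 236 = 301.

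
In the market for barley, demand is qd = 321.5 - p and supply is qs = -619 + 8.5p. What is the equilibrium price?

p* = 99

Set qd = qs: 321.5 - p = -619 + 8.5p.
940.5 = 9.5p, so p* = 99.
q* = 321.5 − 1(99) = 222.5.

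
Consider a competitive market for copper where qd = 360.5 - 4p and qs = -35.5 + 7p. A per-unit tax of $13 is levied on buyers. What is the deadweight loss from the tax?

Pre-tax equilibrium: p* = 36, q* = 216.5.
Tax on buyers shifts demand to qd = 360.5 − 4(p + 13) = 308.5 - 4p.
308.5 - 4p = -35.5 + 7p gives seller price ps = 344/11; buyers pay pb = 344/11 + 13 = 487/11.
New quantity: q = 360.5 − 4(487/11) = 4035/22.
DWL = ½ × 13 × (216.5 − 4035/22) = 2366/11.

Deadweight loss = 2366/11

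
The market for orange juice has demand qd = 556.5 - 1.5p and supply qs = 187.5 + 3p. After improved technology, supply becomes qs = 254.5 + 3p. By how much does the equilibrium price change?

Original equilibrium: p* = 82, q* = 433.5.
New equilibrium: 556.5 - 1.5p = 254.5 + 3p, so 302 = 4.5p and p' = 604/9; q' = 556.5 − 1.5(604/9) = 2735/6.
Change in price: 604/9 − 82 = -134/9.

Δp = -134/9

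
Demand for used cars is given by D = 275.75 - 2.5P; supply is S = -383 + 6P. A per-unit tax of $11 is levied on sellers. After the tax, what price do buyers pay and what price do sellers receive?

Pre-tax equilibrium: P* = 77.5, Q* = 82.
Tax on sellers shifts supply to S = -383 + 6(P − 11) = -449 + 6P.
275.75 - 2.5P = -449 + 6P gives buyer price Pb = 2899/34; sellers receive Ps = 2899/34 − 11 = 2525/34.
New quantity: Q = 275.75 − 2.5(2899/34) = 1064/17.

Buyers pay 2899/34, sellers receive 2525/34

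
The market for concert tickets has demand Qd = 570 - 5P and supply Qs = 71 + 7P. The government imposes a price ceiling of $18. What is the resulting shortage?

Shortage = 283

Equilibrium price would be P* = 499/12, so the ceiling at 18 binds.
At P = 18: Qd = 570 − 5(18) = 480, Qs = 71 + 7(18) = 197.
Shortage = 480 − 197 = 283.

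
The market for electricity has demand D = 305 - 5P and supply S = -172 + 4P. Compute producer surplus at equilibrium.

Producer surplus = 200

Equilibrium: 305 - 5P = -172 + 4P gives P* = 53, Q* = 40.
Supply starts at P = 43 (where S = 0).
PS = ½(53 − 43)(40) = 200.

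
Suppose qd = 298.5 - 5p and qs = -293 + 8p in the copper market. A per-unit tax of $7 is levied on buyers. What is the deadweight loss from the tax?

Pre-tax equilibrium: p* = 45.5, q* = 71.
Tax on buyers shifts demand to qd = 298.5 − 5(p + 7) = 263.5 - 5p.
263.5 - 5p = -293 + 8p gives seller price ps = 1113/26; buyers pay pb = 1113/26 + 7 = 1295/26.
New quantity: q = 298.5 − 5(1295/26) = 643/13.
DWL = ½ × 7 × (71 − 643/13) = 980/13.

Deadweight loss = 980/13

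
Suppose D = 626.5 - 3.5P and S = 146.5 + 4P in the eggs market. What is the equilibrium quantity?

Q* = 402.5

Set D = S: 626.5 - 3.5P = 146.5 + 4P.
480 = 7.5P, so P* = 64.
Q* = 626.5 − 3.5(64) = 402.5.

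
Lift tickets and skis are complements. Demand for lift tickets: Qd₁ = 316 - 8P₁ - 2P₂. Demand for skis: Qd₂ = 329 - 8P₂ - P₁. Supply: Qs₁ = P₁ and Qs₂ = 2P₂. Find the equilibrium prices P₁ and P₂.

Market 1: 316 - 8P₁ - 2P₂ = P₁ → 9P₁ + 2P₂ = 316.
Market 2: 10P₂ + P₁ = 329.
Eliminating P₂: 10×(1) − 2×(2) gives 88P₁ = 2502, so P₁ = 1251/44.
Back-substitute into (2): P₂ = (329 − 1×1251/44) / 10 = 2645/88.

P₁ = 1251/44, P₂ = 2645/88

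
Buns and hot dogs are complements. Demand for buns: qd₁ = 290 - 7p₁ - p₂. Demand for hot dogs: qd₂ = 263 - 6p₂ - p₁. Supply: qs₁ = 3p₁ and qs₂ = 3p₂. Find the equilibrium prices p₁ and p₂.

p₁ = 2347/89, p₂ = 2340/89

Market 1: 290 - 7p₁ - p₂ = 3p₁ → 10p₁ + p₂ = 290.
Market 2: 9p₂ + p₁ = 263.
Eliminating p₂: 9×(1) − 1×(2) gives 89p₁ = 2347, so p₁ = 2347/89.
Back-substitute into (2): p₂ = (263 − 1×2347/89) / 9 = 2340/89.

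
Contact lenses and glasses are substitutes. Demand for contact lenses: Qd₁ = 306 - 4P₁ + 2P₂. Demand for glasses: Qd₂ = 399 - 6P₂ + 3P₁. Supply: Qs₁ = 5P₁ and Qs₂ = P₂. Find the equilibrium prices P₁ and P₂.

P₁ = 980/19, P₂ = 1503/19

Market 1: 306 - 4P₁ + 2P₂ = 5P₁ → 9P₁ - 2P₂ = 306.
Market 2: 7P₂ - 3P₁ = 399.
Eliminating P₂: 7×(1) + 2×(2) gives 57P₁ = 2940, so P₁ = 980/19.
Back-substitute into (2): P₂ = (399 + 3×980/19) / 7 = 1503/19.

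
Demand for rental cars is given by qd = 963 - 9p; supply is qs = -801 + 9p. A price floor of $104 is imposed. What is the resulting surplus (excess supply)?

Surplus = 108

Equilibrium price would be p* = 98, so the floor at 104 binds.
At p = 104: qd = 27, qs = 135.
Surplus = 135 − 27 = 108.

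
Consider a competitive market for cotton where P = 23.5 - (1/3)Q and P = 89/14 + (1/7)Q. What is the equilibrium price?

P* = 11.5

Set the two price expressions equal: 23.5 - (1/3)Q = 89/14 + (1/7)Q.
120/7 = (10/21)Q, so Q* = 36.
P* = 23.5 − (1/3)(36) = 11.5.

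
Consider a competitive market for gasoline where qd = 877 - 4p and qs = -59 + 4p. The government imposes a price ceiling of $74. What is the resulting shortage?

Equilibrium price would be p* = 117, so the ceiling at 74 binds.
At p = 74: qd = 877 − 4(74) = 581, qs = -59 + 4(74) = 237.
Shortage = 581 − 237 = 344.

Shortage = 344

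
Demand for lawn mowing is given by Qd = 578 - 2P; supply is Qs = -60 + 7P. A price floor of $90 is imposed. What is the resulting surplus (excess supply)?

Surplus = 172

Equilibrium price would be P* = 638/9, so the floor at 90 binds.
At P = 90: Qd = 398, Qs = 570.
Surplus = 570 − 398 = 172.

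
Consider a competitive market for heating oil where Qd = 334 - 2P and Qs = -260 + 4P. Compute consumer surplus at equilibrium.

Consumer surplus = 4624

Equilibrium: 334 - 2P = -260 + 4P gives P* = 99, Q* = 136.
Demand choke price (Qd = 0): P = 167.
CS = ½(167 − 99)(136) = 4624.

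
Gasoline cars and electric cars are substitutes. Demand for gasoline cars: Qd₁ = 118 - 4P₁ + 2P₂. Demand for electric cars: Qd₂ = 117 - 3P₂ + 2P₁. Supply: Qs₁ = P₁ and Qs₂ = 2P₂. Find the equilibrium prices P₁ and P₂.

Market 1: 118 - 4P₁ + 2P₂ = P₁ → 5P₁ - 2P₂ = 118.
Market 2: 5P₂ - 2P₁ = 117.
Eliminating P₂: 5×(1) + 2×(2) gives 21P₁ = 824, so P₁ = 824/21.
Back-substitute into (2): P₂ = (117 + 2×824/21) / 5 = 821/21.

P₁ = 824/21, P₂ = 821/21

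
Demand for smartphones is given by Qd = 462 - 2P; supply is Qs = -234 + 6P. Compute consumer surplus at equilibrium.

Consumer surplus = 20736

Equilibrium: 462 - 2P = -234 + 6P gives P* = 87, Q* = 288.
Demand choke price (Qd = 0): P = 231.
CS = ½(231 − 87)(288) = 20736.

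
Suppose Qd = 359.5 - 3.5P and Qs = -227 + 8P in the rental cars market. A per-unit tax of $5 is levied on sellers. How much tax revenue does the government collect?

Tax revenue = 19415/23

Pre-tax equilibrium: P* = 51, Q* = 181.
Tax on sellers shifts supply to Qs = -227 + 8(P − 5) = -267 + 8P.
359.5 - 3.5P = -267 + 8P gives buyer price Pb = 1253/23; sellers receive Ps = 1253/23 − 5 = 1138/23.
New quantity: Q = 359.5 − 3.5(1253/23) = 3883/23.
Revenue = 5 × 3883/23 = 19415/23.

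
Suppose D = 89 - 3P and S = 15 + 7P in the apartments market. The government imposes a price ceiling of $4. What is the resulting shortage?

Shortage = 34

Equilibrium price would be P* = 7.4, so the ceiling at 4 binds.
At P = 4: D = 89 − 3(4) = 77, S = 15 + 7(4) = 43.
Shortage = 77 − 43 = 34.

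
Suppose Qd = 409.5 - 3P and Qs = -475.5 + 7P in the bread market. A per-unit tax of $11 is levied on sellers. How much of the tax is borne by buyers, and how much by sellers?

Pre-tax equilibrium: P* = 88.5, Q* = 144.
Tax on sellers shifts supply to Qs = -475.5 + 7(P − 11) = -552.5 + 7P.
409.5 - 3P = -552.5 + 7P gives buyer price Pb = 96.2; sellers receive Ps = 96.2 − 11 = 85.2.
New quantity: Q = 409.5 − 3(96.2) = 120.9.
Buyer burden = 96.2 − 88.5 = 7.7; seller burden = 88.5 − 85.2 = 3.3.

Buyers bear $7.7, sellers bear $3.3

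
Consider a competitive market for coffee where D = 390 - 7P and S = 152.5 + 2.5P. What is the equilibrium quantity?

Q* = 215

Set D = S: 390 - 7P = 152.5 + 2.5P.
237.5 = 9.5P, so P* = 25.
Q* = 390 − 7(25) = 215.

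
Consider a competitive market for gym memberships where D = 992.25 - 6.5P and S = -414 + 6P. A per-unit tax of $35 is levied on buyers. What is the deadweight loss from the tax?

Pre-tax equilibrium: P* = 112.5, Q* = 261.
Tax on buyers shifts demand to D = 992.25 − 6.5(P + 35) = 764.75 - 6.5P.
764.75 - 6.5P = -414 + 6P gives seller price Ps = 94.3; buyers pay Pb = 94.3 + 35 = 129.3.
New quantity: Q = 992.25 − 6.5(129.3) = 151.8.
DWL = ½ × 35 × (261 − 151.8) = 1911.

Deadweight loss = 1911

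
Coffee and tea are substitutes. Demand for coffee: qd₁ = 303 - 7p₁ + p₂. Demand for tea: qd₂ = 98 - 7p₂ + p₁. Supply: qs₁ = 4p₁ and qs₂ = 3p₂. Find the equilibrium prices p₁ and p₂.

Market 1: 303 - 7p₁ + p₂ = 4p₁ → 11p₁ - p₂ = 303.
Market 2: 10p₂ - p₁ = 98.
Eliminating p₂: 10×(1) + 1×(2) gives 109p₁ = 3128, so p₁ = 3128/109.
Back-substitute into (2): p₂ = (98 + 1×3128/109) / 10 = 1381/109.

p₁ = 3128/109, p₂ = 1381/109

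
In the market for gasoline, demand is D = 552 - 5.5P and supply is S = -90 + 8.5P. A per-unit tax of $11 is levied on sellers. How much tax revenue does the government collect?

Tax revenue = 162041/56

Pre-tax equilibrium: P* = 321/7, Q* = 4197/14.
Tax on sellers shifts supply to S = -90 + 8.5(P − 11) = -183.5 + 8.5P.
552 - 5.5P = -183.5 + 8.5P gives buyer price Pb = 1471/28; sellers receive Ps = 1471/28 − 11 = 1163/28.
New quantity: Q = 552 − 5.5(1471/28) = 14731/56.
Revenue = 11 × 14731/56 = 162041/56.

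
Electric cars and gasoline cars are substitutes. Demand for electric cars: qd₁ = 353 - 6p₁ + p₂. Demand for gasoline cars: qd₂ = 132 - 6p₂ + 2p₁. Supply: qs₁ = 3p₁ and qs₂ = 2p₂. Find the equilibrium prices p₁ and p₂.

Market 1: 353 - 6p₁ + p₂ = 3p₁ → 9p₁ - p₂ = 353.
Market 2: 8p₂ - 2p₁ = 132.
Eliminating p₂: 8×(1) + 1×(2) gives 70p₁ = 2956, so p₁ = 1478/35.
Back-substitute into (2): p₂ = (132 + 2×1478/35) / 8 = 947/35.

p₁ = 1478/35, p₂ = 947/35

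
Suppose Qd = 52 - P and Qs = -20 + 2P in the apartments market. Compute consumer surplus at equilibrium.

Consumer surplus = 392

Equilibrium: 52 - P = -20 + 2P gives P* = 24, Q* = 28.
Demand choke price (Qd = 0): P = 52.
CS = ½(52 − 24)(28) = 392.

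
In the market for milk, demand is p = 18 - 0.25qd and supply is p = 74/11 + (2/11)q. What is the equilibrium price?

Set the two price expressions equal: 18 - 0.25q = 74/11 + (2/11)q.
124/11 = (19/44)q, so q* = 496/19.
p* = 18 − (0.25)(496/19) = 218/19.

p* = 218/19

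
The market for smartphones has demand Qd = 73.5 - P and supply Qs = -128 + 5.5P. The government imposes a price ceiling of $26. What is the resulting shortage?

Equilibrium price would be P* = 31, so the ceiling at 26 binds.
At P = 26: Qd = 73.5 − 1(26) = 47.5, Qs = -128 + 5.5(26) = 15.
Shortage = 47.5 − 15 = 32.5.

Shortage = 32.5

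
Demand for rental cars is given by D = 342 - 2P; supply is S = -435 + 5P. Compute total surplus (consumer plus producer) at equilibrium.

Equilibrium: 342 - 2P = -435 + 5P gives P* = 111, Q* = 120.
Demand choke price: P = 171; supply starts at P = 87.
CS = ½(171 − 111)(120) = 3600; PS = ½(111 − 87)(120) = 1440.

Total surplus = 5040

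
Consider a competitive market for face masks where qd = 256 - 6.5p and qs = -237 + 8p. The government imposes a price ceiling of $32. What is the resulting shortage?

Shortage = 29

Equilibrium price would be p* = 34, so the ceiling at 32 binds.
At p = 32: qd = 256 − 6.5(32) = 48, qs = -237 + 8(32) = 19.
Shortage = 48 − 19 = 29.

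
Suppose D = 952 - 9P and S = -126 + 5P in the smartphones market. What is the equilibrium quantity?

Set D = S: 952 - 9P = -126 + 5P.
1078 = 14P, so P* = 77.
Q* = 952 − 9(77) = 259.

Q* = 259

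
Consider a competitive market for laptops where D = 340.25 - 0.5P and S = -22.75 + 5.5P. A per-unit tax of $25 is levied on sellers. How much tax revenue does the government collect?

Pre-tax equilibrium: P* = 60.5, Q* = 310.
Tax on sellers shifts supply to S = -22.75 + 5.5(P − 25) = -160.25 + 5.5P.
340.25 - 0.5P = -160.25 + 5.5P gives buyer price Pb = 1001/12; sellers receive Ps = 1001/12 − 25 = 701/12.
New quantity: Q = 340.25 − 0.5(1001/12) = 7165/24.
Revenue = 25 × 7165/24 = 179125/24.

Tax revenue = 179125/24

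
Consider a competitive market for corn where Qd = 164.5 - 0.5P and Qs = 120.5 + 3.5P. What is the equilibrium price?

Set Qd = Qs: 164.5 - 0.5P = 120.5 + 3.5P.
44 = 4P, so P* = 11.
Q* = 164.5 − 0.5(11) = 159.

P* = 11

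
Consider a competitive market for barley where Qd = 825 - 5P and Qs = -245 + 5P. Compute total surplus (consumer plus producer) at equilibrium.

Equilibrium: 825 - 5P = -245 + 5P gives P* = 107, Q* = 290.
Demand choke price: P = 165; supply starts at P = 49.
CS = ½(165 − 107)(290) = 8410; PS = ½(107 − 49)(290) = 8410.

Total surplus = 16820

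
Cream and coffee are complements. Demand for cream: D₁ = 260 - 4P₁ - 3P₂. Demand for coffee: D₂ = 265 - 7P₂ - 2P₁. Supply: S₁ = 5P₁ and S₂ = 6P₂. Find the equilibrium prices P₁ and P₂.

P₁ = 2585/111, P₂ = 1865/111

Market 1: 260 - 4P₁ - 3P₂ = 5P₁ → 9P₁ + 3P₂ = 260.
Market 2: 13P₂ + 2P₁ = 265.
Eliminating P₂: 13×(1) − 3×(2) gives 111P₁ = 2585, so P₁ = 2585/111.
Back-substitute into (2): P₂ = (265 − 2×2585/111) / 13 = 1865/111.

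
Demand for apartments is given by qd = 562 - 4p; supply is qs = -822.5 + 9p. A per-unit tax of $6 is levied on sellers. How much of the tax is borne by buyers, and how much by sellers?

Buyers bear 54/13, sellers bear 24/13

Pre-tax equilibrium: p* = 106.5, q* = 136.
Tax on sellers shifts supply to qs = -822.5 + 9(p − 6) = -876.5 + 9p.
562 - 4p = -876.5 + 9p gives buyer price pb = 2877/26; sellers receive ps = 2877/26 − 6 = 2721/26.
New quantity: q = 562 − 4(2877/26) = 1552/13.
Buyer burden = 2877/26 − 106.5 = 54/13; seller burden = 106.5 − 2721/26 = 24/13.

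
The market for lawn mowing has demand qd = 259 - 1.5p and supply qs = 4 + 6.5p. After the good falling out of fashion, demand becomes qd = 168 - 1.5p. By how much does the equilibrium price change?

Original equilibrium: p* = 31.875, q* = 211.1875.
New equilibrium: 168 - 1.5p = 4 + 6.5p, so 164 = 8p and p' = 20.5; q' = 168 − 1.5(20.5) = 137.25.
Change in price: 20.5 − 31.875 = -11.375.

Δp = -11.375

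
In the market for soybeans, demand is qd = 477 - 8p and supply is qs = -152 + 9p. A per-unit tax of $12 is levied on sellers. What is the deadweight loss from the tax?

Deadweight loss = 5184/17

Pre-tax equilibrium: p* = 37, q* = 181.
Tax on sellers shifts supply to qs = -152 + 9(p − 12) = -260 + 9p.
477 - 8p = -260 + 9p gives buyer price pb = 737/17; sellers receive ps = 737/17 − 12 = 533/17.
New quantity: q = 477 − 8(737/17) = 2213/17.
DWL = ½ × 12 × (181 − 2213/17) = 5184/17.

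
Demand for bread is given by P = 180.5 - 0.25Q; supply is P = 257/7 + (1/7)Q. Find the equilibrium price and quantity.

P* = 89, Q* = 366

Set the two price expressions equal: 180.5 - 0.25Q = 257/7 + (1/7)Q.
2013/14 = (11/28)Q, so Q* = 366.
P* = 180.5 − (0.25)(366) = 89.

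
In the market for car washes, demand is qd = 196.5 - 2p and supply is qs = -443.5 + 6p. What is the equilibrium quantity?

q* = 36.5

Set qd = qs: 196.5 - 2p = -443.5 + 6p.
640 = 8p, so p* = 80.
q* = 196.5 − 2(80) = 36.5.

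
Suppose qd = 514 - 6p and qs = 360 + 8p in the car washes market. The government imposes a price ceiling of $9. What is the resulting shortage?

Equilibrium price would be p* = 11, so the ceiling at 9 binds.
At p = 9: qd = 514 − 6(9) = 460, qs = 360 + 8(9) = 432.
Shortage = 460 − 432 = 28.

Shortage = 28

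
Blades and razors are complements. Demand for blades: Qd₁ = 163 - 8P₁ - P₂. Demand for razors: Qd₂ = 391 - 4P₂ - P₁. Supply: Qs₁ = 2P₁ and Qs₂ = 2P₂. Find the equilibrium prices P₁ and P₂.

Market 1: 163 - 8P₁ - P₂ = 2P₁ → 10P₁ + P₂ = 163.
Market 2: 6P₂ + P₁ = 391.
Eliminating P₂: 6×(1) − 1×(2) gives 59P₁ = 587, so P₁ = 587/59.
Back-substitute into (2): P₂ = (391 − 1×587/59) / 6 = 3747/59.

P₁ = 587/59, P₂ = 3747/59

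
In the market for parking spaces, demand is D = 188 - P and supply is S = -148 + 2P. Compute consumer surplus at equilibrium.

Equilibrium: 188 - P = -148 + 2P gives P* = 112, Q* = 76.
Demand choke price (D = 0): P = 188.
CS = ½(188 − 112)(76) = 2888.

Consumer surplus = 2888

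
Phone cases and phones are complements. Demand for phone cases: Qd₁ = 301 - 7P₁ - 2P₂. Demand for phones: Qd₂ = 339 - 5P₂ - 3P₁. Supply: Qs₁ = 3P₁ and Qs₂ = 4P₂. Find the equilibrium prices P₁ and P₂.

Market 1: 301 - 7P₁ - 2P₂ = 3P₁ → 10P₁ + 2P₂ = 301.
Market 2: 9P₂ + 3P₁ = 339.
Eliminating P₂: 9×(1) − 2×(2) gives 84P₁ = 2031, so P₁ = 677/28.
Back-substitute into (2): P₂ = (339 − 3×677/28) / 9 = 829/28.

P₁ = 677/28, P₂ = 829/28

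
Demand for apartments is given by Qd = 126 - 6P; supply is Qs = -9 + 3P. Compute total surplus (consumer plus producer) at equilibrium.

Total surplus = 324

Equilibrium: 126 - 6P = -9 + 3P gives P* = 15, Q* = 36.
Demand choke price: P = 21; supply starts at P = 3.
CS = ½(21 − 15)(36) = 108; PS = ½(15 − 3)(36) = 216.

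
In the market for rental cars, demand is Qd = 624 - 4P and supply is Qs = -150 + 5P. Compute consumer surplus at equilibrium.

Equilibrium: 624 - 4P = -150 + 5P gives P* = 86, Q* = 280.
Demand choke price (Qd = 0): P = 156.
CS = ½(156 − 86)(280) = 9800.

Consumer surplus = 9800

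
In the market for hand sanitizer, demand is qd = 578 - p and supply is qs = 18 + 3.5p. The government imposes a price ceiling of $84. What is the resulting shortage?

Shortage = 182

Equilibrium price would be p* = 1120/9, so the ceiling at 84 binds.
At p = 84: qd = 578 − 1(84) = 494, qs = 18 + 3.5(84) = 312.
Shortage = 494 − 312 = 182.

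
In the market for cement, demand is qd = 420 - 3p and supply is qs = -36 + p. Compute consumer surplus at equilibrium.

Equilibrium: 420 - 3p = -36 + p gives p* = 114, q* = 78.
Demand choke price (qd = 0): p = 140.
CS = ½(140 − 114)(78) = 1014.

Consumer surplus = 1014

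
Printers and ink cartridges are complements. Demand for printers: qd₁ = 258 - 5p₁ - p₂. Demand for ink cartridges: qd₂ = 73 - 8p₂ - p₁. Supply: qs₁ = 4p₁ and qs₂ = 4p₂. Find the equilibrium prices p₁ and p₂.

p₁ = 3023/107, p₂ = 399/107

Market 1: 258 - 5p₁ - p₂ = 4p₁ → 9p₁ + p₂ = 258.
Market 2: 12p₂ + p₁ = 73.
Eliminating p₂: 12×(1) − 1×(2) gives 107p₁ = 3023, so p₁ = 3023/107.
Back-substitute into (2): p₂ = (73 − 1×3023/107) / 12 = 399/107.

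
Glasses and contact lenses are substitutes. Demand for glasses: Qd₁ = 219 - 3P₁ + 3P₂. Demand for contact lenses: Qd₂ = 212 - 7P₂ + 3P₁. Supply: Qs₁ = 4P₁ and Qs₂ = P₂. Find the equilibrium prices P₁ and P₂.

Market 1: 219 - 3P₁ + 3P₂ = 4P₁ → 7P₁ - 3P₂ = 219.
Market 2: 8P₂ - 3P₁ = 212.
Eliminating P₂: 8×(1) + 3×(2) gives 47P₁ = 2388, so P₁ = 2388/47.
Back-substitute into (2): P₂ = (212 + 3×2388/47) / 8 = 2141/47.

P₁ = 2388/47, P₂ = 2141/47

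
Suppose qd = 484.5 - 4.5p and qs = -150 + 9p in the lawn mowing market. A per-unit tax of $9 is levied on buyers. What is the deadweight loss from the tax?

Pre-tax equilibrium: p* = 47, q* = 273.
Tax on buyers shifts demand to qd = 484.5 − 4.5(p + 9) = 444 - 4.5p.
444 - 4.5p = -150 + 9p gives seller price ps = 44; buyers pay pb = 44 + 9 = 53.
New quantity: q = 484.5 − 4.5(53) = 246.
DWL = ½ × 9 × (273 − 246) = 121.5.

Deadweight loss = 121.5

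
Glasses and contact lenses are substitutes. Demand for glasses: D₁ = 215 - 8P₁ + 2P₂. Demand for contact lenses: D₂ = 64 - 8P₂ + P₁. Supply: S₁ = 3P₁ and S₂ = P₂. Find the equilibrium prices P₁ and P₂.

P₁ = 2063/97, P₂ = 919/97

Market 1: 215 - 8P₁ + 2P₂ = 3P₁ → 11P₁ - 2P₂ = 215.
Market 2: 9P₂ - P₁ = 64.
Eliminating P₂: 9×(1) + 2×(2) gives 97P₁ = 2063, so P₁ = 2063/97.
Back-substitute into (2): P₂ = (64 + 1×2063/97) / 9 = 919/97.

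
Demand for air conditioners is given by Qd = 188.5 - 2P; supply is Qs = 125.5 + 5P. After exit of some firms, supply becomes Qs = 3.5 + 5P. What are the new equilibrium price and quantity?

P' = 185/7, Q' = 1899/14

Original equilibrium: P* = 9, Q* = 170.5.
New equilibrium: 188.5 - 2P = 3.5 + 5P, so 185 = 7P and P' = 185/7; Q' = 188.5 − 2(185/7) = 1899/14.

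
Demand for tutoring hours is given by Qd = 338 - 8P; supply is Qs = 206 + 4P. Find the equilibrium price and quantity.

P* = 11, Q* = 250

Set Qd = Qs: 338 - 8P = 206 + 4P.
132 = 12P, so P* = 11.
Q* = 338 − 8(11) = 250.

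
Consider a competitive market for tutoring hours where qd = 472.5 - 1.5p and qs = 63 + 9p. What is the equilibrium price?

Set qd = qs: 472.5 - 1.5p = 63 + 9p.
409.5 = 10.5p, so p* = 39.
q* = 472.5 − 1.5(39) = 414.

p* = 39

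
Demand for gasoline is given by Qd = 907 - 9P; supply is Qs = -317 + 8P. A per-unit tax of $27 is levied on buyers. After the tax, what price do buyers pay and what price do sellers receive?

Pre-tax equilibrium: P* = 72, Q* = 259.
Tax on buyers shifts demand to Qd = 907 − 9(P + 27) = 664 - 9P.
664 - 9P = -317 + 8P gives seller price Ps = 981/17; buyers pay Pb = 981/17 + 27 = 1440/17.
New quantity: Q = 907 − 9(1440/17) = 2459/17.

Buyers pay 1440/17, sellers receive 981/17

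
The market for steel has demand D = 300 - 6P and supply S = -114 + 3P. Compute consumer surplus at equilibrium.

Consumer surplus = 48

Equilibrium: 300 - 6P = -114 + 3P gives P* = 46, Q* = 24.
Demand choke price (D = 0): P = 50.
CS = ½(50 − 46)(24) = 48.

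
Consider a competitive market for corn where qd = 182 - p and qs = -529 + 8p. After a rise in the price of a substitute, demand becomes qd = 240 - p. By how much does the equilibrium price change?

Δp = 58/9

Original equilibrium: p* = 79, q* = 103.
New equilibrium: 240 - p = -529 + 8p, so 769 = 9p and p' = 769/9; q' = 240 − 1(769/9) = 1391/9.
Change in price: 769/9 − 79 = 58/9.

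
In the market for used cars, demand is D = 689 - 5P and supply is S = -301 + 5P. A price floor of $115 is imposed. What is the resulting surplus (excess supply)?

Surplus = 160

Equilibrium price would be P* = 99, so the floor at 115 binds.
At P = 115: D = 114, S = 274.
Surplus = 274 − 114 = 160.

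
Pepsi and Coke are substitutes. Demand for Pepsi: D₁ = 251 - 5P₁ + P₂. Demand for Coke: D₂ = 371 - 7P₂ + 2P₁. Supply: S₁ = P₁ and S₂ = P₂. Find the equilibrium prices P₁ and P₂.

Market 1: 251 - 5P₁ + P₂ = P₁ → 6P₁ - P₂ = 251.
Market 2: 8P₂ - 2P₁ = 371.
Eliminating P₂: 8×(1) + 1×(2) gives 46P₁ = 2379, so P₁ = 2379/46.
Back-substitute into (2): P₂ = (371 + 2×2379/46) / 8 = 1364/23.

P₁ = 2379/46, P₂ = 1364/23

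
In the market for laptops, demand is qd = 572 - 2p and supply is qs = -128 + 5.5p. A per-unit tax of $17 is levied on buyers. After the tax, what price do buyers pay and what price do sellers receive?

Pre-tax equilibrium: p* = 280/3, q* = 1156/3.
Tax on buyers shifts demand to qd = 572 − 2(p + 17) = 538 - 2p.
538 - 2p = -128 + 5.5p gives seller price ps = 88.8; buyers pay pb = 88.8 + 17 = 105.8.
New quantity: q = 572 − 2(105.8) = 360.4.

Buyers pay $105.8, sellers receive $88.8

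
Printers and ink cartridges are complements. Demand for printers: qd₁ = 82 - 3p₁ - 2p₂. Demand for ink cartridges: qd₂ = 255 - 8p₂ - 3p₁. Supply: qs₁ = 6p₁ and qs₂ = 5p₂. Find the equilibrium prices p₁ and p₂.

p₁ = 556/111, p₂ = 683/37

Market 1: 82 - 3p₁ - 2p₂ = 6p₁ → 9p₁ + 2p₂ = 82.
Market 2: 13p₂ + 3p₁ = 255.
Eliminating p₂: 13×(1) − 2×(2) gives 111p₁ = 556, so p₁ = 556/111.
Back-substitute into (2): p₂ = (255 − 3×556/111) / 13 = 683/37.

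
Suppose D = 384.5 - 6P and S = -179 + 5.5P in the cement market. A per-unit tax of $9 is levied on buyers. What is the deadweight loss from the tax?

Pre-tax equilibrium: P* = 49, Q* = 90.5.
Tax on buyers shifts demand to D = 384.5 − 6(P + 9) = 330.5 - 6P.
330.5 - 6P = -179 + 5.5P gives seller price Ps = 1019/23; buyers pay Pb = 1019/23 + 9 = 1226/23.
New quantity: Q = 384.5 − 6(1226/23) = 2975/46.
DWL = ½ × 9 × (90.5 − 2975/46) = 2673/23.

Deadweight loss = 2673/23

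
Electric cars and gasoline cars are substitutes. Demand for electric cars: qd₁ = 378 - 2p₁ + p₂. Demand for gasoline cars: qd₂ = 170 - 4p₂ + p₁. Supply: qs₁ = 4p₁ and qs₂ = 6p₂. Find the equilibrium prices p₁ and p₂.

p₁ = 3950/59, p₂ = 1398/59

Market 1: 378 - 2p₁ + p₂ = 4p₁ → 6p₁ - p₂ = 378.
Market 2: 10p₂ - p₁ = 170.
Eliminating p₂: 10×(1) + 1×(2) gives 59p₁ = 3950, so p₁ = 3950/59.
Back-substitute into (2): p₂ = (170 + 1×3950/59) / 10 = 1398/59.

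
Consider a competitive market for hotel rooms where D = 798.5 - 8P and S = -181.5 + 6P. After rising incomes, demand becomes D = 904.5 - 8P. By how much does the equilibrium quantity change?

Original equilibrium: P* = 70, Q* = 238.5.
New equilibrium: 904.5 - 8P = -181.5 + 6P, so 1086 = 14P and P' = 543/7; Q' = 904.5 − 8(543/7) = 3975/14.
Change in quantity: 3975/14 − 238.5 = 318/7.

ΔQ = 318/7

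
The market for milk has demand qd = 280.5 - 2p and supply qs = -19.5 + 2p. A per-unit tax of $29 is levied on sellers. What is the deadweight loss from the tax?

Deadweight loss = 420.5

Pre-tax equilibrium: p* = 75, q* = 130.5.
Tax on sellers shifts supply to qs = -19.5 + 2(p − 29) = -77.5 + 2p.
280.5 - 2p = -77.5 + 2p gives buyer price pb = 89.5; sellers receive ps = 89.5 − 29 = 60.5.
New quantity: q = 280.5 − 2(89.5) = 101.5.
DWL = ½ × 29 × (130.5 − 101.5) = 420.5.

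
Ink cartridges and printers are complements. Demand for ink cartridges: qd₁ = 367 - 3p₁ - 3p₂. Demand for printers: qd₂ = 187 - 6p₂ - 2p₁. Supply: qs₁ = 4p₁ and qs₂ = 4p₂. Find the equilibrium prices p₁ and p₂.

Market 1: 367 - 3p₁ - 3p₂ = 4p₁ → 7p₁ + 3p₂ = 367.
Market 2: 10p₂ + 2p₁ = 187.
Eliminating p₂: 10×(1) − 3×(2) gives 64p₁ = 3109, so p₁ = 48.578125.
Back-substitute into (2): p₂ = (187 − 2×48.578125) / 10 = 8.984375.

p₁ = 48.578125, p₂ = 8.984375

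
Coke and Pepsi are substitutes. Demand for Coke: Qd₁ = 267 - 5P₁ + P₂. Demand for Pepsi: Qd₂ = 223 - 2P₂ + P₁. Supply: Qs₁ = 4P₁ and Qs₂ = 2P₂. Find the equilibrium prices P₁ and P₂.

P₁ = 1291/35, P₂ = 2274/35

Market 1: 267 - 5P₁ + P₂ = 4P₁ → 9P₁ - P₂ = 267.
Market 2: 4P₂ - P₁ = 223.
Eliminating P₂: 4×(1) + 1×(2) gives 35P₁ = 1291, so P₁ = 1291/35.
Back-substitute into (2): P₂ = (223 + 1×1291/35) / 4 = 2274/35.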